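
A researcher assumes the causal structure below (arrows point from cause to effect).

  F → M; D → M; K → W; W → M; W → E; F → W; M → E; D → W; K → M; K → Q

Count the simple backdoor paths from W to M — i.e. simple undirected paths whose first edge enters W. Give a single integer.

A backdoor path from W to M is any simple undirected path whose first edge points into W (i.e. leaves W via a parent).
Parents of W: {D, F, K}.
Enumerating:
  P1: W <- F -> M
  P2: W <- K -> M
  P3: W <- D -> M
That exhausts the simple backdoor paths. Count: 3.

3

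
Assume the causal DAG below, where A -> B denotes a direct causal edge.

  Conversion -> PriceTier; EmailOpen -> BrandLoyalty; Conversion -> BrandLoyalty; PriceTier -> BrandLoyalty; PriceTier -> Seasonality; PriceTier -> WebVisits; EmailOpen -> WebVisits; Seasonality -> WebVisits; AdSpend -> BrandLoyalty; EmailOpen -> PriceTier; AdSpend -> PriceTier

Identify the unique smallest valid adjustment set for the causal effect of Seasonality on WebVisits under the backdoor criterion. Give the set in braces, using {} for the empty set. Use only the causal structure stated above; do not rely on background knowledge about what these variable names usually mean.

Variables eligible for adjustment (non-descendants of Seasonality, excluding Seasonality and WebVisits): {AdSpend, BrandLoyalty, Conversion, EmailOpen, PriceTier}.
Backdoor paths from Seasonality to WebVisits:
  P1: Seasonality <- PriceTier <- Conversion -> BrandLoyalty <- EmailOpen -> WebVisits
  P2: Seasonality <- PriceTier <- AdSpend -> BrandLoyalty <- EmailOpen -> WebVisits
  P3: Seasonality <- PriceTier <- EmailOpen -> WebVisits
  P4: Seasonality <- PriceTier -> BrandLoyalty <- EmailOpen -> WebVisits
  P5: Seasonality <- PriceTier -> WebVisits
The empty set is not sufficient: P3 (Seasonality <- PriceTier <- EmailOpen -> WebVisits) has no collider blocking it and no conditioned non-collider, so it is open.
Try {PriceTier}:
  P1: blocked at chain node PriceTier ∈ conditioning set.
  P2: blocked at chain node PriceTier ∈ conditioning set.
  P3: blocked at chain node PriceTier ∈ conditioning set.
  P4: blocked at fork node PriceTier ∈ conditioning set.
  P5: blocked at fork node PriceTier ∈ conditioning set.
{PriceTier} contains no descendant of Seasonality and blocks every backdoor path.
No other singleton works — e.g. {Conversion} leaves P3 open — so {PriceTier} is the unique smallest valid adjustment set.

{PriceTier}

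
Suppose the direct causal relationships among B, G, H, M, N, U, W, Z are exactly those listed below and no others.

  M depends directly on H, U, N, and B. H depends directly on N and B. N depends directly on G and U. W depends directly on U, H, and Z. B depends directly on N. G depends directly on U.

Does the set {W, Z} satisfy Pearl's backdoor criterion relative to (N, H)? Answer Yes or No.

Backdoor paths from N to H (paths whose first edge points into N):
  P1: N <- U -> W <- H
  P2: N <- U -> M <- B -> H
  P3: N <- U -> M <- H
  P4: N <- G <- U -> W <- H
  P5: N <- G <- U -> M <- B -> H
  P6: N <- G <- U -> M <- H
Condition 1 (no descendant of N in the set): FAILS — W is a descendant of N.
Condition 2 (every backdoor path blocked by {W, Z}):
  P1: open — collider(s) W are conditioned on (or have a conditioned descendant) and no non-collider on the path is in the set.
  P2: blocked at collider M (neither it nor any descendant is in the conditioning set).
  P3: blocked at collider M (neither it nor any descendant is in the conditioning set).
  P4: open — collider(s) W are conditioned on (or have a conditioned descendant) and no non-collider on the path is in the set.
  P5: blocked at collider M (neither it nor any descendant is in the conditioning set).
  P6: blocked at collider M (neither it nor any descendant is in the conditioning set).
{W, Z} does not satisfy the backdoor criterion.

No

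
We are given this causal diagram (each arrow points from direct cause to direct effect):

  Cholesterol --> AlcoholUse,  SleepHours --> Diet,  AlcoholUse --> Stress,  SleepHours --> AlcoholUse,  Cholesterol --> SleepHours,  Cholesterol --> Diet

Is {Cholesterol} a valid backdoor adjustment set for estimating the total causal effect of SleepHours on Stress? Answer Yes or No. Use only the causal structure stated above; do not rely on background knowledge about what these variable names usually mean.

Yes

Backdoor paths from SleepHours to Stress (paths whose first edge points into SleepHours):
  P1: SleepHours <- Cholesterol -> AlcoholUse -> Stress
Condition 1 (no descendant of SleepHours in the set): holds — descendants of SleepHours are {AlcoholUse, Diet, Stress}; none are in {Cholesterol}.
Condition 2 (every backdoor path blocked by {Cholesterol}):
  P1: blocked at fork node Cholesterol ∈ conditioning set.
{Cholesterol} satisfies the backdoor criterion.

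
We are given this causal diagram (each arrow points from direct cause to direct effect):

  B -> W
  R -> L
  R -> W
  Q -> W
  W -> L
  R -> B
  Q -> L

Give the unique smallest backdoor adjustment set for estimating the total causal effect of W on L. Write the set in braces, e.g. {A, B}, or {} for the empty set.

Variables eligible for adjustment (non-descendants of W, excluding W and L): {B, Q, R}.
Backdoor paths from W to L:
  P1: W <- R -> L
  P2: W <- B <- R -> L
  P3: W <- Q -> L
The empty set is not sufficient: P1 (W <- R -> L) has no collider blocking it and no conditioned non-collider, so it is open.
Try {Q, R}:
  P1: blocked at fork node R ∈ conditioning set.
  P2: blocked at fork node R ∈ conditioning set.
  P3: blocked at fork node Q ∈ conditioning set.
{Q, R} contains no descendant of W and blocks every backdoor path.
Every element of {Q, R} is needed (dropping Q leaves P3 open; dropping R leaves P1 open), so no proper subset is valid.
Among all size-2 subsets of the eligible variables, only {Q, R} blocks every backdoor path, so it is the unique smallest valid adjustment set.

{Q, R}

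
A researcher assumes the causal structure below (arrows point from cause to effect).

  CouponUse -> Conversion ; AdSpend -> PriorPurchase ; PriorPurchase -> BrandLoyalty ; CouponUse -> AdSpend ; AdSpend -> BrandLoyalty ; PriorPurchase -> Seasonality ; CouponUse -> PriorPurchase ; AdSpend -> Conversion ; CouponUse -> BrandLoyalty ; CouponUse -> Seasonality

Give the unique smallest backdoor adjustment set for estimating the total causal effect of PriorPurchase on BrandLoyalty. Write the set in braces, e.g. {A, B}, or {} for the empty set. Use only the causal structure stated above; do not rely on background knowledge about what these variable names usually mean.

Variables eligible for adjustment (non-descendants of PriorPurchase, excluding PriorPurchase and BrandLoyalty): {AdSpend, Conversion, CouponUse}.
Backdoor paths from PriorPurchase to BrandLoyalty:
  P1: PriorPurchase <- CouponUse -> AdSpend -> BrandLoyalty
  P2: PriorPurchase <- CouponUse -> BrandLoyalty
  P3: PriorPurchase <- CouponUse -> Conversion <- AdSpend -> BrandLoyalty
  P4: PriorPurchase <- AdSpend <- CouponUse -> BrandLoyalty
  P5: PriorPurchase <- AdSpend -> BrandLoyalty
  P6: PriorPurchase <- AdSpend -> Conversion <- CouponUse -> BrandLoyalty
The empty set is not sufficient: P1 (PriorPurchase <- CouponUse -> AdSpend -> BrandLoyalty) has no collider blocking it and no conditioned non-collider, so it is open.
Try {AdSpend, CouponUse}:
  P1: blocked at fork node CouponUse ∈ conditioning set.
  P2: blocked at fork node CouponUse ∈ conditioning set.
  P3: blocked at fork node CouponUse ∈ conditioning set.
  P4: blocked at chain node AdSpend ∈ conditioning set.
  P5: blocked at fork node AdSpend ∈ conditioning set.
  P6: blocked at fork node AdSpend ∈ conditioning set.
{AdSpend, CouponUse} contains no descendant of PriorPurchase and blocks every backdoor path.
Every element of {AdSpend, CouponUse} is needed (dropping AdSpend leaves P5 open; dropping CouponUse leaves P2 open), so no proper subset is valid.
Among all size-2 subsets of the eligible variables, only {AdSpend, CouponUse} blocks every backdoor path, so it is the unique smallest valid adjustment set.

{AdSpend, CouponUse}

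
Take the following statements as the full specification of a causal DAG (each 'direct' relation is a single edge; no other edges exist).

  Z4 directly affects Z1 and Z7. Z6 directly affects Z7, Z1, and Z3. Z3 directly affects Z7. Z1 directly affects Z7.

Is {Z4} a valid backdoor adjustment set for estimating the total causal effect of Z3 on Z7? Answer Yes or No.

Backdoor paths from Z3 to Z7 (paths whose first edge points into Z3):
  P1: Z3 <- Z6 -> Z1 <- Z4 -> Z7
  P2: Z3 <- Z6 -> Z1 -> Z7
  P3: Z3 <- Z6 -> Z7
Condition 1 (no descendant of Z3 in the set): holds — descendants of Z3 are {Z7}; none are in {Z4}.
Condition 2 (every backdoor path blocked by {Z4}):
  P1: blocked at collider Z1 (neither it nor any descendant is in the conditioning set).
  P2: open — no interior node is in the conditioning set.
  P3: open — no interior node is in the conditioning set.
{Z4} does not satisfy the backdoor criterion.

No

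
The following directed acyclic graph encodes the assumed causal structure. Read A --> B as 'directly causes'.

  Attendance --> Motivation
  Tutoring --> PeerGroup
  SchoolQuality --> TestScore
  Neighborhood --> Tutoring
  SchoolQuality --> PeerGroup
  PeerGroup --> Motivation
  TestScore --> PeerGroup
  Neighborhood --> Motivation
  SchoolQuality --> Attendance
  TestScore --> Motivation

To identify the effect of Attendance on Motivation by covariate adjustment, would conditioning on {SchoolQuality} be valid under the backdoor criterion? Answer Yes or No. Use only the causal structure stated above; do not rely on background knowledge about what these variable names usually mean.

Yes

Backdoor paths from Attendance to Motivation (paths whose first edge points into Attendance):
  P1: Attendance <- SchoolQuality -> TestScore -> PeerGroup <- Tutoring <- Neighborhood -> Motivation
  P2: Attendance <- SchoolQuality -> TestScore -> PeerGroup -> Motivation
  P3: Attendance <- SchoolQuality -> TestScore -> Motivation
  P4: Attendance <- SchoolQuality -> PeerGroup <- Tutoring <- Neighborhood -> Motivation
  P5: Attendance <- SchoolQuality -> PeerGroup <- TestScore -> Motivation
  P6: Attendance <- SchoolQuality -> PeerGroup -> Motivation
Condition 1 (no descendant of Attendance in the set): holds — descendants of Attendance are {Motivation}; none are in {SchoolQuality}.
Condition 2 (every backdoor path blocked by {SchoolQuality}):
  P1: blocked at fork node SchoolQuality ∈ conditioning set.
  P2: blocked at fork node SchoolQuality ∈ conditioning set.
  P3: blocked at fork node SchoolQuality ∈ conditioning set.
  P4: blocked at fork node SchoolQuality ∈ conditioning set.
  P5: blocked at fork node SchoolQuality ∈ conditioning set.
  P6: blocked at fork node SchoolQuality ∈ conditioning set.
{SchoolQuality} satisfies the backdoor criterion.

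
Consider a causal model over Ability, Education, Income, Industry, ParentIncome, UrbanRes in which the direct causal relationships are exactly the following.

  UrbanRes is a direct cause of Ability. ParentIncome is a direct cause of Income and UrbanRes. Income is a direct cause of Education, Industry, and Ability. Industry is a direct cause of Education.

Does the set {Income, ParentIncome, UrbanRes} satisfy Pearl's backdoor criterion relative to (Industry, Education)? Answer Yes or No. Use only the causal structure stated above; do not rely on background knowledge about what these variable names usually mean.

Yes

Backdoor paths from Industry to Education (paths whose first edge points into Industry):
  P1: Industry <- Income -> Education
Condition 1 (no descendant of Industry in the set): holds — descendants of Industry are {Education}; none are in {Income, ParentIncome, UrbanRes}.
Condition 2 (every backdoor path blocked by {Income, ParentIncome, UrbanRes}):
  P1: blocked at fork node Income ∈ conditioning set.
{Income, ParentIncome, UrbanRes} satisfies the backdoor criterion.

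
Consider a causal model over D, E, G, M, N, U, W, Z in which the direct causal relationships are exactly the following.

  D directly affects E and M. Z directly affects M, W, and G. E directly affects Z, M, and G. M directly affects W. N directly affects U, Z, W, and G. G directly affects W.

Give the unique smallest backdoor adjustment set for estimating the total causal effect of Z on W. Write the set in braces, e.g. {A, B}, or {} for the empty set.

Variables eligible for adjustment (non-descendants of Z, excluding Z and W): {D, E, N, U}.
Backdoor paths from Z to W:
  P1: Z <- N -> G <- E <- D -> M -> W
  P2: Z <- N -> G <- E -> M -> W
  P3: Z <- N -> G -> W
  P4: Z <- N -> W
  P5: Z <- E <- D -> M -> W
  P6: Z <- E -> M -> W
  P7: Z <- E -> G <- N -> W
  P8: Z <- E -> G -> W
The empty set is not sufficient: P3 (Z <- N -> G -> W) has no collider blocking it and no conditioned non-collider, so it is open.
Try {E, N}:
  P1: blocked at fork node N ∈ conditioning set.
  P2: blocked at fork node N ∈ conditioning set.
  P3: blocked at fork node N ∈ conditioning set.
  P4: blocked at fork node N ∈ conditioning set.
  P5: blocked at chain node E ∈ conditioning set.
  P6: blocked at fork node E ∈ conditioning set.
  P7: blocked at fork node E ∈ conditioning set.
  P8: blocked at fork node E ∈ conditioning set.
{E, N} contains no descendant of Z and blocks every backdoor path.
Every element of {E, N} is needed (dropping E leaves P5 open; dropping N leaves P3 open), so no proper subset is valid.
Among all size-2 subsets of the eligible variables, only {E, N} blocks every backdoor path, so it is the unique smallest valid adjustment set.

{E, N}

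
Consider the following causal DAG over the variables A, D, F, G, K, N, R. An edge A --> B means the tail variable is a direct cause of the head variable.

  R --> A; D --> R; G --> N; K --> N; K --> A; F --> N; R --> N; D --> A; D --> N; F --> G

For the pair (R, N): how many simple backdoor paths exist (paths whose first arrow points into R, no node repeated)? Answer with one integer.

A backdoor path from R to N is any simple undirected path whose first edge points into R (i.e. leaves R via a parent).
Parents of R: {D}.
Enumerating:
  P1: R <- D -> A <- K -> N
  P2: R <- D -> N
That exhausts the simple backdoor paths. Count: 2.

2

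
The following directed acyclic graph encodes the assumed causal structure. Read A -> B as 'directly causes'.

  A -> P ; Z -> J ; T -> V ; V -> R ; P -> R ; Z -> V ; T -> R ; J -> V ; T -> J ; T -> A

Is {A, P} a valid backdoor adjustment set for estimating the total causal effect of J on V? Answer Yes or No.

No

Backdoor paths from J to V (paths whose first edge points into J):
  P1: J <- T -> A -> P -> R <- V
  P2: J <- T -> V
  P3: J <- T -> R <- V
  P4: J <- Z -> V
Condition 1 (no descendant of J in the set): holds — descendants of J are {R, V}; none are in {A, P}.
Condition 2 (every backdoor path blocked by {A, P}):
  P1: blocked at chain node A ∈ conditioning set.
  P2: open — no interior node is in the conditioning set.
  P3: blocked at collider R (neither it nor any descendant is in the conditioning set).
  P4: open — no interior node is in the conditioning set.
{A, P} does not satisfy the backdoor criterion.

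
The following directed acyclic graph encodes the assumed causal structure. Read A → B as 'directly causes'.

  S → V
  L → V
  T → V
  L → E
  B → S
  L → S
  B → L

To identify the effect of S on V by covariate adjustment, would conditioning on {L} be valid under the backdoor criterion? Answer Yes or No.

Yes

Backdoor paths from S to V (paths whose first edge points into S):
  P1: S <- B -> L -> V
  P2: S <- L -> V
Condition 1 (no descendant of S in the set): holds — descendants of S are {V}; none are in {L}.
Condition 2 (every backdoor path blocked by {L}):
  P1: blocked at chain node L ∈ conditioning set.
  P2: blocked at fork node L ∈ conditioning set.
{L} satisfies the backdoor criterion.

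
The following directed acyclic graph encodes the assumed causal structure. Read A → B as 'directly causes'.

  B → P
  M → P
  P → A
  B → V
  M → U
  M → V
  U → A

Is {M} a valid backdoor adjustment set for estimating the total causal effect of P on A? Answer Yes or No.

Backdoor paths from P to A (paths whose first edge points into P):
  P1: P <- M -> U -> A
  P2: P <- B -> V <- M -> U -> A
Condition 1 (no descendant of P in the set): holds — descendants of P are {A}; none are in {M}.
Condition 2 (every backdoor path blocked by {M}):
  P1: blocked at fork node M ∈ conditioning set.
  P2: blocked at collider V (neither it nor any descendant is in the conditioning set).
{M} satisfies the backdoor criterion.

Yes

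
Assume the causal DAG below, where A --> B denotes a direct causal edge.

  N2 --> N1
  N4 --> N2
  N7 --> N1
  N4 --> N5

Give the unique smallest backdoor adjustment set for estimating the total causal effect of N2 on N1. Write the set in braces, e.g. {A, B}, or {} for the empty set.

{}

Variables eligible for adjustment (non-descendants of N2, excluding N2 and N1): {N4, N5, N7}.
Backdoor paths from N2 to N1:
  (none)
With no backdoor paths the empty set already satisfies the criterion, and it is trivially minimal.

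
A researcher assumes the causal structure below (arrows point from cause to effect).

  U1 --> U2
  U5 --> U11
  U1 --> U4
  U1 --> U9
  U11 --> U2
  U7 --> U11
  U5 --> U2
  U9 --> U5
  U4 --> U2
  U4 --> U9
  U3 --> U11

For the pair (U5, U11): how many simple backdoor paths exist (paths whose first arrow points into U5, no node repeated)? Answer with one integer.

A backdoor path from U5 to U11 is any simple undirected path whose first edge points into U5 (i.e. leaves U5 via a parent).
Parents of U5: {U9}.
Enumerating:
  P1: U5 <- U9 <- U1 -> U4 -> U2 <- U11
  P2: U5 <- U9 <- U1 -> U2 <- U11
  P3: U5 <- U9 <- U4 <- U1 -> U2 <- U11
  P4: U5 <- U9 <- U4 -> U2 <- U11
That exhausts the simple backdoor paths. Count: 4.

4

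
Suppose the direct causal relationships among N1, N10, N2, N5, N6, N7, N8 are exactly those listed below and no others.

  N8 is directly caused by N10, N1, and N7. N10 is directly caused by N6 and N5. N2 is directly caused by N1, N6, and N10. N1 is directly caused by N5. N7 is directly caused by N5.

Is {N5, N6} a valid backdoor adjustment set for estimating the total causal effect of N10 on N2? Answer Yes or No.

Backdoor paths from N10 to N2 (paths whose first edge points into N10):
  P1: N10 <- N6 -> N2
  P2: N10 <- N5 -> N1 -> N2
  P3: N10 <- N5 -> N7 -> N8 <- N1 -> N2
Condition 1 (no descendant of N10 in the set): holds — descendants of N10 are {N2, N8}; none are in {N5, N6}.
Condition 2 (every backdoor path blocked by {N5, N6}):
  P1: blocked at fork node N6 ∈ conditioning set.
  P2: blocked at fork node N5 ∈ conditioning set.
  P3: blocked at fork node N5 ∈ conditioning set.
{N5, N6} satisfies the backdoor criterion.

Yes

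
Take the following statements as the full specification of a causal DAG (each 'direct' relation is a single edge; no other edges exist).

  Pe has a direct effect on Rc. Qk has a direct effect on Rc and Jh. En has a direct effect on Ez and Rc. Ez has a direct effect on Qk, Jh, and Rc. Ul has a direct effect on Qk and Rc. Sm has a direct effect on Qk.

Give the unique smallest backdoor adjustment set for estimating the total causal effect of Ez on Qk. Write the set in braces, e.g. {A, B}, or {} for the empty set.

Variables eligible for adjustment (non-descendants of Ez, excluding Ez and Qk): {En, Pe, Sm, Ul}.
Backdoor paths from Ez to Qk:
  P1: Ez <- En -> Rc <- Ul -> Qk
  P2: Ez <- En -> Rc <- Qk
Each backdoor path contains an unconditioned collider, so every path is already blocked with the empty conditioning set:
  P1: blocked at collider Rc (neither it nor any descendant is in the conditioning set).
  P2: blocked at collider Rc (neither it nor any descendant is in the conditioning set).
The empty set is therefore the unique smallest valid set.

{}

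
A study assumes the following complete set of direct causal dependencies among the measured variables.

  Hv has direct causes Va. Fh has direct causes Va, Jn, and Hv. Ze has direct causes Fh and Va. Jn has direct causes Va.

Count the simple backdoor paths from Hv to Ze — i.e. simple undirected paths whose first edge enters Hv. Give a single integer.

3

A backdoor path from Hv to Ze is any simple undirected path whose first edge points into Hv (i.e. leaves Hv via a parent).
Parents of Hv: {Va}.
Enumerating:
  P1: Hv <- Va -> Jn -> Fh -> Ze
  P2: Hv <- Va -> Fh -> Ze
  P3: Hv <- Va -> Ze
That exhausts the simple backdoor paths. Count: 3.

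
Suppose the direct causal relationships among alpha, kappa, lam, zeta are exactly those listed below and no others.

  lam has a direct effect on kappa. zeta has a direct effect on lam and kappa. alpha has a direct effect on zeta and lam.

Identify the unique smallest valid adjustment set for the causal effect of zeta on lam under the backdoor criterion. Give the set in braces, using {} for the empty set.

{alpha}

Variables eligible for adjustment (non-descendants of zeta, excluding zeta and lam): {alpha}.
Backdoor paths from zeta to lam:
  P1: zeta <- alpha -> lam
The empty set is not sufficient: P1 (zeta <- alpha -> lam) has no collider blocking it and no conditioned non-collider, so it is open.
Try {alpha}:
  P1: blocked at fork node alpha ∈ conditioning set.
{alpha} contains no descendant of zeta and blocks every backdoor path.
{alpha} is the unique smallest valid adjustment set.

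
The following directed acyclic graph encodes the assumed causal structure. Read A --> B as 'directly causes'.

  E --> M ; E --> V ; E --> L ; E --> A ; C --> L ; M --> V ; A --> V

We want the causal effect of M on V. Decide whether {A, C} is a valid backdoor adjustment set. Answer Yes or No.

No

Backdoor paths from M to V (paths whose first edge points into M):
  P1: M <- E -> A -> V
  P2: M <- E -> V
Condition 1 (no descendant of M in the set): holds — descendants of M are {V}; none are in {A, C}.
Condition 2 (every backdoor path blocked by {A, C}):
  P1: blocked at chain node A ∈ conditioning set.
  P2: open — no interior node is in the conditioning set.
{A, C} does not satisfy the backdoor criterion.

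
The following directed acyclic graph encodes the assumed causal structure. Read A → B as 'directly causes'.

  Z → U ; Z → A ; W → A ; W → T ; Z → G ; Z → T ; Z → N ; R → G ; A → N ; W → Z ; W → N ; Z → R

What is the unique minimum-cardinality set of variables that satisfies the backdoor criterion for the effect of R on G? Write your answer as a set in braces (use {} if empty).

Variables eligible for adjustment (non-descendants of R, excluding R and G): {A, N, T, U, W, Z}.
Backdoor paths from R to G:
  P1: R <- Z -> G
The empty set is not sufficient: P1 (R <- Z -> G) has no collider blocking it and no conditioned non-collider, so it is open.
Try {Z}:
  P1: blocked at fork node Z ∈ conditioning set.
{Z} contains no descendant of R and blocks every backdoor path.
No other singleton works — e.g. {W} leaves P1 open — so {Z} is the unique smallest valid adjustment set.

{Z}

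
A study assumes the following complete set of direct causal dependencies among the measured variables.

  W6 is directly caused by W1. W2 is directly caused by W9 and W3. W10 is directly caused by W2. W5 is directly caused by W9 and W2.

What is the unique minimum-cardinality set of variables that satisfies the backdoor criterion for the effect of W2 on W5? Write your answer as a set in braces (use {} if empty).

Variables eligible for adjustment (non-descendants of W2, excluding W2 and W5): {W1, W3, W6, W9}.
Backdoor paths from W2 to W5:
  P1: W2 <- W9 -> W5
The empty set is not sufficient: P1 (W2 <- W9 -> W5) has no collider blocking it and no conditioned non-collider, so it is open.
Try {W9}:
  P1: blocked at fork node W9 ∈ conditioning set.
{W9} contains no descendant of W2 and blocks every backdoor path.
No other singleton works — e.g. {W3} leaves P1 open — so {W9} is the unique smallest valid adjustment set.

{W9}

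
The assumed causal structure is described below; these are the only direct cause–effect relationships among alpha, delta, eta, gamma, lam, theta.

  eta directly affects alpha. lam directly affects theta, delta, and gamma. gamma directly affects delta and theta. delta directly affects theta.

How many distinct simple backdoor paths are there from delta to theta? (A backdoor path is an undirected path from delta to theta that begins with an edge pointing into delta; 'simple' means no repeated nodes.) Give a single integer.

4

A backdoor path from delta to theta is any simple undirected path whose first edge points into delta (i.e. leaves delta via a parent).
Parents of delta: {gamma, lam}.
Enumerating:
  P1: delta <- lam -> gamma -> theta
  P2: delta <- lam -> theta
  P3: delta <- gamma <- lam -> theta
  P4: delta <- gamma -> theta
That exhausts the simple backdoor paths. Count: 4.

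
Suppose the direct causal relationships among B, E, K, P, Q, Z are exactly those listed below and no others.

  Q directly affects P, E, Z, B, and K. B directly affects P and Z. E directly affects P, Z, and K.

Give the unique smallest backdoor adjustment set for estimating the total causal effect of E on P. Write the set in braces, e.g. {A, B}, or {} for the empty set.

Variables eligible for adjustment (non-descendants of E, excluding E and P): {B, Q}.
Backdoor paths from E to P:
  P1: E <- Q -> B -> P
  P2: E <- Q -> Z <- B -> P
  P3: E <- Q -> P
The empty set is not sufficient: P1 (E <- Q -> B -> P) has no collider blocking it and no conditioned non-collider, so it is open.
Try {Q}:
  P1: blocked at fork node Q ∈ conditioning set.
  P2: blocked at fork node Q ∈ conditioning set.
  P3: blocked at fork node Q ∈ conditioning set.
{Q} contains no descendant of E and blocks every backdoor path.
No other singleton works — e.g. {B} leaves P3 open — so {Q} is the unique smallest valid adjustment set.

{Q}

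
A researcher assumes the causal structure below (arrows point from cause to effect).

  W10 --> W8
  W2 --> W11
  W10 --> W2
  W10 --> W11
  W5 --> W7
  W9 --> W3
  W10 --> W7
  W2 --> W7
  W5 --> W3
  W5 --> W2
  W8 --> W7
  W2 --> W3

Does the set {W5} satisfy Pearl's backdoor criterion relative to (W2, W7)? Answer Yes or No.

Backdoor paths from W2 to W7 (paths whose first edge points into W2):
  P1: W2 <- W10 -> W8 -> W7
  P2: W2 <- W10 -> W7
  P3: W2 <- W5 -> W7
Condition 1 (no descendant of W2 in the set): holds — descendants of W2 are {W11, W3, W7}; none are in {W5}.
Condition 2 (every backdoor path blocked by {W5}):
  P1: open — no interior node is in the conditioning set.
  P2: open — no interior node is in the conditioning set.
  P3: blocked at fork node W5 ∈ conditioning set.
{W5} does not satisfy the backdoor criterion.

No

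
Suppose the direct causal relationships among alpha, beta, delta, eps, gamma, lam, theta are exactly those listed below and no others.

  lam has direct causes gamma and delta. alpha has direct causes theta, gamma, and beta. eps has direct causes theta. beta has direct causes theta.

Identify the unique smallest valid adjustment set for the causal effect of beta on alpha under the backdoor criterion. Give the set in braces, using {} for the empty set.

{theta}

Variables eligible for adjustment (non-descendants of beta, excluding beta and alpha): {delta, eps, gamma, lam, theta}.
Backdoor paths from beta to alpha:
  P1: beta <- theta -> alpha
The empty set is not sufficient: P1 (beta <- theta -> alpha) has no collider blocking it and no conditioned non-collider, so it is open.
Try {theta}:
  P1: blocked at fork node theta ∈ conditioning set.
{theta} contains no descendant of beta and blocks every backdoor path.
No other singleton works — e.g. {delta} leaves P1 open — so {theta} is the unique smallest valid adjustment set.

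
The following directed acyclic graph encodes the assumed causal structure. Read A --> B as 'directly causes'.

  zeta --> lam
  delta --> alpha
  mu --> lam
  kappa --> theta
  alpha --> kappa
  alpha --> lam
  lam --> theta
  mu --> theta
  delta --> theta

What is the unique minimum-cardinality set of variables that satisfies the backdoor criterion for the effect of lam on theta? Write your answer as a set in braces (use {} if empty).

Variables eligible for adjustment (non-descendants of lam, excluding lam and theta): {alpha, delta, kappa, mu, zeta}.
Backdoor paths from lam to theta:
  P1: lam <- mu -> theta
  P2: lam <- alpha <- delta -> theta
  P3: lam <- alpha -> kappa -> theta
The empty set is not sufficient: P1 (lam <- mu -> theta) has no collider blocking it and no conditioned non-collider, so it is open.
Try {alpha, mu}:
  P1: blocked at fork node mu ∈ conditioning set.
  P2: blocked at chain node alpha ∈ conditioning set.
  P3: blocked at fork node alpha ∈ conditioning set.
{alpha, mu} contains no descendant of lam and blocks every backdoor path.
Every element of {alpha, mu} is needed (dropping alpha leaves P2 open; dropping mu leaves P1 open), so no proper subset is valid.
Among all size-2 subsets of the eligible variables, only {alpha, mu} blocks every backdoor path, so it is the unique smallest valid adjustment set.

{alpha, mu}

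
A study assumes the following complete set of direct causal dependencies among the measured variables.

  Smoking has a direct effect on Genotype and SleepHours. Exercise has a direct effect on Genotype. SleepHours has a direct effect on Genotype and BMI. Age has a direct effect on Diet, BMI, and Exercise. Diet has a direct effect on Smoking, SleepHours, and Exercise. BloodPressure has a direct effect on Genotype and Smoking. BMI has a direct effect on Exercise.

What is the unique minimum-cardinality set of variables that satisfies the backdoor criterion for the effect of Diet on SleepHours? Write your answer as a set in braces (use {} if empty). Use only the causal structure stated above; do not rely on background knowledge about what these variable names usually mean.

Variables eligible for adjustment (non-descendants of Diet, excluding Diet and SleepHours): {Age, BloodPressure}.
Backdoor paths from Diet to SleepHours:
  P1: Diet <- Age -> BMI <- SleepHours
  P2: Diet <- Age -> BMI -> Exercise -> Genotype <- BloodPressure -> Smoking -> SleepHours
  P3: Diet <- Age -> BMI -> Exercise -> Genotype <- Smoking -> SleepHours
  P4: Diet <- Age -> BMI -> Exercise -> Genotype <- SleepHours
  P5: Diet <- Age -> Exercise <- BMI <- SleepHours
  P6: Diet <- Age -> Exercise -> Genotype <- BloodPressure -> Smoking -> SleepHours
  P7: Diet <- Age -> Exercise -> Genotype <- Smoking -> SleepHours
  P8: Diet <- Age -> Exercise -> Genotype <- SleepHours
Each backdoor path contains an unconditioned collider, so every path is already blocked with the empty conditioning set:
  P1: blocked at collider BMI (neither it nor any descendant is in the conditioning set).
  P2: blocked at collider Genotype (neither it nor any descendant is in the conditioning set).
  P3: blocked at collider Genotype (neither it nor any descendant is in the conditioning set).
  P4: blocked at collider Genotype (neither it nor any descendant is in the conditioning set).
  P5: blocked at collider Exercise (neither it nor any descendant is in the conditioning set).
  P6: blocked at collider Genotype (neither it nor any descendant is in the conditioning set).
  P7: blocked at collider Genotype (neither it nor any descendant is in the conditioning set).
  P8: blocked at collider Genotype (neither it nor any descendant is in the conditioning set).
The empty set is therefore the unique smallest valid set.

{}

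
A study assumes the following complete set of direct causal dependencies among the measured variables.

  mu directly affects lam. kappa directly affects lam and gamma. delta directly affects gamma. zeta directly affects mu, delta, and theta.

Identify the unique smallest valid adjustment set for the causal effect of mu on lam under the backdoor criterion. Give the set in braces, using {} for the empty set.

Variables eligible for adjustment (non-descendants of mu, excluding mu and lam): {delta, gamma, kappa, theta, zeta}.
Backdoor paths from mu to lam:
  P1: mu <- zeta -> delta -> gamma <- kappa -> lam
Each backdoor path contains an unconditioned collider, so every path is already blocked with the empty conditioning set:
  P1: blocked at collider gamma (neither it nor any descendant is in the conditioning set).
The empty set is therefore the unique smallest valid set.

{}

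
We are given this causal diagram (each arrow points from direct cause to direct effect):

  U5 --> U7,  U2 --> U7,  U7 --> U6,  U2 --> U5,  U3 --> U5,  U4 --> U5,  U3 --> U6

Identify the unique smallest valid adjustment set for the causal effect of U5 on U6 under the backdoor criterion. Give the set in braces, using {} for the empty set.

{U2, U3}

Variables eligible for adjustment (non-descendants of U5, excluding U5 and U6): {U2, U3, U4}.
Backdoor paths from U5 to U6:
  P1: U5 <- U3 -> U6
  P2: U5 <- U2 -> U7 -> U6
The empty set is not sufficient: P1 (U5 <- U3 -> U6) has no collider blocking it and no conditioned non-collider, so it is open.
Try {U2, U3}:
  P1: blocked at fork node U3 ∈ conditioning set.
  P2: blocked at fork node U2 ∈ conditioning set.
{U2, U3} contains no descendant of U5 and blocks every backdoor path.
Every element of {U2, U3} is needed (dropping U2 leaves P2 open; dropping U3 leaves P1 open), so no proper subset is valid.
Among all size-2 subsets of the eligible variables, only {U2, U3} blocks every backdoor path, so it is the unique smallest valid adjustment set.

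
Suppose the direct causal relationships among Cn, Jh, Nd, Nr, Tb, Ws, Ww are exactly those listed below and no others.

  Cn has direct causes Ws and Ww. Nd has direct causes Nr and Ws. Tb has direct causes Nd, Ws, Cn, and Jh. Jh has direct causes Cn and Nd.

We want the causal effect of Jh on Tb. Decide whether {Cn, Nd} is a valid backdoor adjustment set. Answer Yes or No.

Yes

Backdoor paths from Jh to Tb (paths whose first edge points into Jh):
  P1: Jh <- Cn <- Ws -> Nd -> Tb
  P2: Jh <- Cn <- Ws -> Tb
  P3: Jh <- Cn -> Tb
  P4: Jh <- Nd <- Ws -> Cn -> Tb
  P5: Jh <- Nd <- Ws -> Tb
  P6: Jh <- Nd -> Tb
Condition 1 (no descendant of Jh in the set): holds — descendants of Jh are {Tb}; none are in {Cn, Nd}.
Condition 2 (every backdoor path blocked by {Cn, Nd}):
  P1: blocked at chain node Cn ∈ conditioning set.
  P2: blocked at chain node Cn ∈ conditioning set.
  P3: blocked at fork node Cn ∈ conditioning set.
  P4: blocked at chain node Nd ∈ conditioning set.
  P5: blocked at chain node Nd ∈ conditioning set.
  P6: blocked at fork node Nd ∈ conditioning set.
{Cn, Nd} satisfies the backdoor criterion.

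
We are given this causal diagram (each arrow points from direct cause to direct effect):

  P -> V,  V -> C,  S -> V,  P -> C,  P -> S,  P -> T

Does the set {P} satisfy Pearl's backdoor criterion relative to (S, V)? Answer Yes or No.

Yes

Backdoor paths from S to V (paths whose first edge points into S):
  P1: S <- P -> V
  P2: S <- P -> C <- V
Condition 1 (no descendant of S in the set): holds — descendants of S are {C, V}; none are in {P}.
Condition 2 (every backdoor path blocked by {P}):
  P1: blocked at fork node P ∈ conditioning set.
  P2: blocked at fork node P ∈ conditioning set.
{P} satisfies the backdoor criterion.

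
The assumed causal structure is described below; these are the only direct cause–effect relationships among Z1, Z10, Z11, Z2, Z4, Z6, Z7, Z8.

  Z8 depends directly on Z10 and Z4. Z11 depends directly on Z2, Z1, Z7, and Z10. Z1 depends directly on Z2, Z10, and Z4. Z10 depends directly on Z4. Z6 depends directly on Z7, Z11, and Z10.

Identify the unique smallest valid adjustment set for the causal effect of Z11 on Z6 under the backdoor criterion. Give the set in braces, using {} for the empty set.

{Z10, Z7}

Variables eligible for adjustment (non-descendants of Z11, excluding Z11 and Z6): {Z1, Z10, Z2, Z4, Z7, Z8}.
Backdoor paths from Z11 to Z6:
  P1: Z11 <- Z10 -> Z6
  P2: Z11 <- Z7 -> Z6
  P3: Z11 <- Z2 -> Z1 <- Z4 -> Z10 -> Z6
  P4: Z11 <- Z2 -> Z1 <- Z4 -> Z8 <- Z10 -> Z6
  P5: Z11 <- Z2 -> Z1 <- Z10 -> Z6
  P6: Z11 <- Z1 <- Z4 -> Z10 -> Z6
  P7: Z11 <- Z1 <- Z4 -> Z8 <- Z10 -> Z6
  P8: Z11 <- Z1 <- Z10 -> Z6
The empty set is not sufficient: P1 (Z11 <- Z10 -> Z6) has no collider blocking it and no conditioned non-collider, so it is open.
Try {Z10, Z7}:
  P1: blocked at fork node Z10 ∈ conditioning set.
  P2: blocked at fork node Z7 ∈ conditioning set.
  P3: blocked at collider Z1 (neither it nor any descendant is in the conditioning set).
  P4: blocked at collider Z1 (neither it nor any descendant is in the conditioning set).
  P5: blocked at collider Z1 (neither it nor any descendant is in the conditioning set).
  P6: blocked at chain node Z10 ∈ conditioning set.
  P7: blocked at collider Z8 (neither it nor any descendant is in the conditioning set).
  P8: blocked at fork node Z10 ∈ conditioning set.
{Z10, Z7} contains no descendant of Z11 and blocks every backdoor path.
Every element of {Z10, Z7} is needed (dropping Z10 leaves P1 open; dropping Z7 leaves P2 open), so no proper subset is valid.
Among all size-2 subsets of the eligible variables, only {Z10, Z7} blocks every backdoor path, so it is the unique smallest valid adjustment set.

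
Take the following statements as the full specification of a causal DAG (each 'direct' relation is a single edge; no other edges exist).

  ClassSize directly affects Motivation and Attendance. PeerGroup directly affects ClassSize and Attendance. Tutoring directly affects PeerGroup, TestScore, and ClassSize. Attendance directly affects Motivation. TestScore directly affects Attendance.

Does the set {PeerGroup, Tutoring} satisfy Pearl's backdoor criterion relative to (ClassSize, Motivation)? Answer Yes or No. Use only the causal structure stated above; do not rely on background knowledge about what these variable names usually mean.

Yes

Backdoor paths from ClassSize to Motivation (paths whose first edge points into ClassSize):
  P1: ClassSize <- Tutoring -> PeerGroup -> Attendance -> Motivation
  P2: ClassSize <- Tutoring -> TestScore -> Attendance -> Motivation
  P3: ClassSize <- PeerGroup <- Tutoring -> TestScore -> Attendance -> Motivation
  P4: ClassSize <- PeerGroup -> Attendance -> Motivation
Condition 1 (no descendant of ClassSize in the set): holds — descendants of ClassSize are {Attendance, Motivation}; none are in {PeerGroup, Tutoring}.
Condition 2 (every backdoor path blocked by {PeerGroup, Tutoring}):
  P1: blocked at fork node Tutoring ∈ conditioning set.
  P2: blocked at fork node Tutoring ∈ conditioning set.
  P3: blocked at chain node PeerGroup ∈ conditioning set.
  P4: blocked at fork node PeerGroup ∈ conditioning set.
{PeerGroup, Tutoring} satisfies the backdoor criterion.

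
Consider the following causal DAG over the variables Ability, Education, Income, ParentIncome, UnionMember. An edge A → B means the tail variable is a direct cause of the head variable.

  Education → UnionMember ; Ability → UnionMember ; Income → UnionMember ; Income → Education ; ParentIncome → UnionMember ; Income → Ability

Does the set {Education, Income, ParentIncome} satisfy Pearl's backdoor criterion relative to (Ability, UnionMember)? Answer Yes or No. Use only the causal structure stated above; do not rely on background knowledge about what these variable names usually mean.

Yes

Backdoor paths from Ability to UnionMember (paths whose first edge points into Ability):
  P1: Ability <- Income -> Education -> UnionMember
  P2: Ability <- Income -> UnionMember
Condition 1 (no descendant of Ability in the set): holds — descendants of Ability are {UnionMember}; none are in {Education, Income, ParentIncome}.
Condition 2 (every backdoor path blocked by {Education, Income, ParentIncome}):
  P1: blocked at fork node Income ∈ conditioning set.
  P2: blocked at fork node Income ∈ conditioning set.
{Education, Income, ParentIncome} satisfies the backdoor criterion.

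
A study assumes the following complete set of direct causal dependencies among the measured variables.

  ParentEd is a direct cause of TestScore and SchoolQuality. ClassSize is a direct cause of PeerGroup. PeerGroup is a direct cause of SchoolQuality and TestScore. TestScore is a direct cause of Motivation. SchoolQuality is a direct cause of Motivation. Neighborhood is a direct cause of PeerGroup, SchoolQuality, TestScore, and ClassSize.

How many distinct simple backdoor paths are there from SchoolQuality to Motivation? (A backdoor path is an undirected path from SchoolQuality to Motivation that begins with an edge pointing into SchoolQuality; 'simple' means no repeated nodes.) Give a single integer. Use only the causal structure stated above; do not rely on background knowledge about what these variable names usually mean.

7

A backdoor path from SchoolQuality to Motivation is any simple undirected path whose first edge points into SchoolQuality (i.e. leaves SchoolQuality via a parent).
Parents of SchoolQuality: {Neighborhood, ParentEd, PeerGroup}.
Enumerating:
  P1: SchoolQuality <- Neighborhood -> ClassSize -> PeerGroup -> TestScore -> Motivation
  P2: SchoolQuality <- Neighborhood -> PeerGroup -> TestScore -> Motivation
  P3: SchoolQuality <- Neighborhood -> TestScore -> Motivation
  P4: SchoolQuality <- PeerGroup <- Neighborhood -> TestScore -> Motivation
  P5: SchoolQuality <- PeerGroup <- ClassSize <- Neighborhood -> TestScore -> Motivation
  P6: SchoolQuality <- PeerGroup -> TestScore -> Motivation
  P7: SchoolQuality <- ParentEd -> TestScore -> Motivation
That exhausts the simple backdoor paths. Count: 7.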